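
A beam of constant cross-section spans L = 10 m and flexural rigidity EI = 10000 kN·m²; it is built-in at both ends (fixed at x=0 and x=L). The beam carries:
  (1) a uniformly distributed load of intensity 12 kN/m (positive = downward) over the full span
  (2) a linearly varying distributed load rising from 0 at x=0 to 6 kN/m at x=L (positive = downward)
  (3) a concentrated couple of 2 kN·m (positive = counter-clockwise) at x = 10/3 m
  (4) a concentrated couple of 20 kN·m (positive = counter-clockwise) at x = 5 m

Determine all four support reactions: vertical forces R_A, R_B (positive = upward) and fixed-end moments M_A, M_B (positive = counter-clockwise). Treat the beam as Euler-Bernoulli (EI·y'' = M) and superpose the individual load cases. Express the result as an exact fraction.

Load 1 — uniform load w=12 kN/m over full span:
  R_A = wL/2 = 12·10/2 = 60 kN
  M_A = wL²/12 = 12·10²/12 = 100 kN·m
  R_B = wL/2 = 12·10/2 = 60 kN
  M_B = -wL²/12 = -12·10²/12 = -100 kN·m
Load 2 — triangular load w₀=6 kN/m (0→w₀ over full span):
  R_A = 3w₀L/20 = 3·6·10/20 = 9 kN
  M_A = w₀L²/30 = 6·10²/30 = 20 kN·m
  R_B = 7w₀L/20 = 7·6·10/20 = 21 kN
  M_B = -w₀L²/20 = -6·10²/20 = -30 kN·m
Load 3 — applied couple M₀=2 kN·m at a=10/3 m (b=L-a=20/3):
  R_A = 6M₀ab/L³ = 6·2·(10/3)·(20/3)/10³ = 4/15 kN
  M_A = M₀b(2a-b)/L² = 2·(20/3)·(2·(10/3)-(20/3))/10² = 0 kN·m
  R_B = -6M₀ab/L³ = -6·2·(10/3)·(20/3)/10³ = -4/15 kN
  M_B = M₀a(2b-a)/L² = 2·(10/3)·(2·(20/3)-(10/3))/10² = 2/3 kN·m
Load 4 — applied couple M₀=20 kN·m at a=5 m (b=L-a=5):
  R_A = 6M₀ab/L³ = 6·20·5·5/10³ = 3 kN
  M_A = M₀b(2a-b)/L² = 20·5·(2·5-5)/10² = 5 kN·m
  R_B = -6M₀ab/L³ = -6·20·5·5/10³ = -3 kN
  M_B = M₀a(2b-a)/L² = 20·5·(2·5-5)/10² = 5 kN·m
Superposition: R_A = 1084/15 kN, M_A = 125 kN·m, R_B = 1166/15 kN, M_B = -373/3 kN·m

R_A = 1084/15 kN, M_A = 125 kN·m, R_B = 1166/15 kN, M_B = -373/3 kN·m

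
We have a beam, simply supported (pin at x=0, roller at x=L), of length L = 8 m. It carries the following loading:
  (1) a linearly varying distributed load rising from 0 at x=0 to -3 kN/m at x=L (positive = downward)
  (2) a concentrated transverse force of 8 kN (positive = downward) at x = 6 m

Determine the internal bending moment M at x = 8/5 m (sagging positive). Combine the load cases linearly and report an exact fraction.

M(8/5) = -368/125 kN·m

Load 1 — triangular load w₀=-3 kN/m (0→w₀ over full span):
  M_1 = w₀Lx/6 - w₀x³/(6L) = (-3)·8·(8/5)/6 - (-3)·(8/5)³/(6·8) = -768/125 kN·m
Load 2 — point force P=8 kN at a=6 m (b=L-a=2):
  M_2 = Pbx/L  [x≤a] = 8·2·(8/5)/8 = 16/5 kN·m
Superposition: M = Σ M_i = -368/125 kN·m ≈ -2.944000 kN·m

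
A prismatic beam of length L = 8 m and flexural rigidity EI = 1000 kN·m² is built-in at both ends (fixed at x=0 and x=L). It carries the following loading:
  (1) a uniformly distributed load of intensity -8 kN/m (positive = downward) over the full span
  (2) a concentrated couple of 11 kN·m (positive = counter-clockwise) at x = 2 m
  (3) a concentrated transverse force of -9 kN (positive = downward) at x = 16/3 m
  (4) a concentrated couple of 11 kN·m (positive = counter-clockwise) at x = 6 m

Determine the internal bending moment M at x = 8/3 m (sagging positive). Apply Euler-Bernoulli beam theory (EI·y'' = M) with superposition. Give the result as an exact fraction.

M(8/3) = -1385/72 kN·m

Load 1 — uniform load w=-8 kN/m over full span:
  M_1 = wLx/2 - wL²/12 - wx²/2 = (-8)·8·(8/3)/2 - (-8)·8²/12 - (-8)·(8/3)²/2 = -128/9 kN·m
Load 2 — applied couple M₀=11 kN·m at a=2 m (b=L-a=6):
  M_2 = R_Ax - M_A - M₀  [x>a] with R_A=99/64, M_A=-33/16 = (99/64)·(8/3) - (-33/16) - 11 = -77/16 kN·m
Load 3 — point force P=-9 kN at a=16/3 m (b=L-a=8/3):
  M_3 = Pb²(3a+b)x/L³ - Pab²/L²  [x≤a] = (-9)·(8/3)²·(3·(16/3)+(8/3))·(8/3)/8³ - (-9)·(16/3)·(8/3)²/8² = -8/9 kN·m
Load 4 — applied couple M₀=11 kN·m at a=6 m (b=L-a=2):
  M_4 = R_Ax - M_A  [x≤a] with R_A=99/64, M_A=55/16 = (99/64)·(8/3) - (55/16) = 11/16 kN·m
Superposition: M = Σ M_i = -1385/72 kN·m ≈ -19.236111 kN·m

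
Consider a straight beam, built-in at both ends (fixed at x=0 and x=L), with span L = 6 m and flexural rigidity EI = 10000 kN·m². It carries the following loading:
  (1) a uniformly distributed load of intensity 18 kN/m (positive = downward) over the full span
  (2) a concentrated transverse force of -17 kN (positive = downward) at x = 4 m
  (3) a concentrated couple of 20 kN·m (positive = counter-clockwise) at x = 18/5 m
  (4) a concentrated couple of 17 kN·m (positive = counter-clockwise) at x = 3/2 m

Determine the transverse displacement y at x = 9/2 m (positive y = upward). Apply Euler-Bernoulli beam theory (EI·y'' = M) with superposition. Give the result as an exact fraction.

Load 1 — uniform load w=18 kN/m over full span:
  y_1 = -wx²(L-x)²/(24EI) = -18·(9/2)²·(6-(9/2))²/(24·10000) = -2187/640000 m
Load 2 — point force P=-17 kN at a=4 m (b=L-a=2):
  y_2 = -Pa²(L-x)²(3bL-(3b+a)(L-x))/(6L³EI)  [x>a] = -(-17)·4²·(6-(9/2))²·(3·2·6-(3·2+4)·(6-(9/2)))/(6·6³·10000) = 119/120000 m
Load 3 — applied couple M₀=20 kN·m at a=18/5 m (b=L-a=12/5):
  y_3 = (R_Ax³/6 - M_Ax²/2 - M₀(x-a)²/2)/EI  [x>a] with R_A=24/5, M_A=32/5 = ((24/5)·(9/2)³/6 - (32/5)·(9/2)²/2 - 20·((9/2)-(18/5))²/2)/10000 = 0 m
Load 4 — applied couple M₀=17 kN·m at a=3/2 m (b=L-a=9/2):
  y_4 = (R_Ax³/6 - M_Ax²/2 - M₀(x-a)²/2)/EI  [x>a] with R_A=51/16, M_A=-51/16 = ((51/16)·(9/2)³/6 - (-51/16)·(9/2)²/2 - 17·((9/2)-(3/2))²/2)/10000 = 1071/2560000 m
Superposition: y = Σ y_i = -3083/1536000 m ≈ -0.002007 m

y(9/2) = -3083/1536000 m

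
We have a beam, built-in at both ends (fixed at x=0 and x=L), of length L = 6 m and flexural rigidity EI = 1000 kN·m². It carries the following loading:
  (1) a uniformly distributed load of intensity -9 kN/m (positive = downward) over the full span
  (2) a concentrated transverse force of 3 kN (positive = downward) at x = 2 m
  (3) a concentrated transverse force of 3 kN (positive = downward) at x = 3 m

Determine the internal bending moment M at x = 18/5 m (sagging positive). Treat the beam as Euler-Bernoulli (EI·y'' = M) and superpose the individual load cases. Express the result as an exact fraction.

Load 1 — uniform load w=-9 kN/m over full span:
  M_1 = wLx/2 - wL²/12 - wx²/2 = (-9)·6·(18/5)/2 - (-9)·6²/12 - (-9)·(18/5)²/2 = -297/25 kN·m
Load 2 — point force P=3 kN at a=2 m (b=L-a=4):
  M_2 = Pa²(a+3b)(L-x)/L³ - Pa²b/L²  [x>a] = 3·2²·(2+3·4)·(6-(18/5))/6³ - 3·2²·4/6² = 8/15 kN·m
Load 3 — point force P=3 kN at a=3 m (b=L-a=3):
  M_3 = Pa²(a+3b)(L-x)/L³ - Pa²b/L²  [x>a] = 3·3²·(3+3·3)·(6-(18/5))/6³ - 3·3²·3/6² = 27/20 kN·m
Superposition: M = Σ M_i = -2999/300 kN·m ≈ -9.996667 kN·m

M(18/5) = -2999/300 kN·m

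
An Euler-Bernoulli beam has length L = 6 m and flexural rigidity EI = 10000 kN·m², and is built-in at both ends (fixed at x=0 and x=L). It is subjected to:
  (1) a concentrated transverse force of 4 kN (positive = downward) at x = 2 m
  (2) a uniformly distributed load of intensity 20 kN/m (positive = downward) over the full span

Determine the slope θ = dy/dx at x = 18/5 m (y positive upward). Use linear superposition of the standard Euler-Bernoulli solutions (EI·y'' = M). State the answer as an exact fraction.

θ(18/5) = 29/15625 rad

Load 1 — point force P=4 kN at a=2 m (b=L-a=4):
  θ_1 = Pa²(L-x)(2bL-(3b+a)(L-x))/(2L³EI)  [x>a] = 4·2²·(6-(18/5))·(2·4·6-(3·4+2)·(6-(18/5)))/(2·6³·10000) = 2/15625 rad
Load 2 — uniform load w=20 kN/m over full span:
  θ_2 = -wx(L-x)(L-2x)/(12EI) = -20·(18/5)·(6-(18/5))·(6-2·(18/5))/(12·10000) = 27/15625 rad
Superposition: θ = Σ θ_i = 29/15625 rad ≈ 0.001856 rad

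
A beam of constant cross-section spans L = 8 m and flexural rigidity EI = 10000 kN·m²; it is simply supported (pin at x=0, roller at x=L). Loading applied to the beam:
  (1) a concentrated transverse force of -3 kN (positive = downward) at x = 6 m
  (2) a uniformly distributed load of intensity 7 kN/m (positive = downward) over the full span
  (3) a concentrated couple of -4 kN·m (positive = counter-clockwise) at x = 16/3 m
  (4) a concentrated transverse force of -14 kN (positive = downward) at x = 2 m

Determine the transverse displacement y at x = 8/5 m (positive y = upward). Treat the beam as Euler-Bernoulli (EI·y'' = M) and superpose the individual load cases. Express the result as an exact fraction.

Load 1 — point force P=-3 kN at a=6 m (b=L-a=2):
  y_1 = -Pbx(L²-b²-x²)/(6LEI)  [x≤a] = -(-3)·2·(8/5)·(8²-2²-(8/5)²)/(6·8·10000) = 359/312500 m
Load 2 — uniform load w=7 kN/m over full span:
  y_2 = -wx(L³-2Lx²+x³)/(24EI) = -7·(8/5)·(8³-2·8·(8/5)²+(8/5)³)/(24·10000) = -25984/1171875 m
Load 3 — applied couple M₀=-4 kN·m at a=16/3 m (b=L-a=8/3):
  y_3 = (M₀x³/(6L)+C₁x)/EI  [x≤a] with C₁=M₀(3b²-L²)/(6L)=32/9 = ((-4)·(8/5)³/(6·8)+(32/9)·(8/5))/10000 = 376/703125 m
Load 4 — point force P=-14 kN at a=2 m (b=L-a=6):
  y_4 = -Pbx(L²-b²-x²)/(6LEI)  [x≤a] = -(-14)·6·(8/5)·(8²-6²-(8/5)²)/(6·8·10000) = 1113/156250 m
Superposition: y = Σ y_i = -187963/14062500 m ≈ -0.013366 m

y(8/5) = -187963/14062500 m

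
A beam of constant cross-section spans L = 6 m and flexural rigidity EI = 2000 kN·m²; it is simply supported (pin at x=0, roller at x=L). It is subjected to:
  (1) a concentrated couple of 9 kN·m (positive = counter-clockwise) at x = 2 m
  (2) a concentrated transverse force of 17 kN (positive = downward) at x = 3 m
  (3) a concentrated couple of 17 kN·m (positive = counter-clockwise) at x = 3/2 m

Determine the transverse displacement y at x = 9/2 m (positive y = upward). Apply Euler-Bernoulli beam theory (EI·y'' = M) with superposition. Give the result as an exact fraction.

y(9/2) = -81/6400 m

Load 1 — applied couple M₀=9 kN·m at a=2 m (b=L-a=4):
  y_1 = (M₀x³/(6L)-M₀(x-a)²/2+C₁x)/EI  [x>a] with C₁=M₀(3b²-L²)/(6L)=3 = (9·(9/2)³/(6·6)-9·((9/2)-2)²/2+3·(9/2))/2000 = 261/64000 m
Load 2 — point force P=17 kN at a=3 m (b=L-a=3):
  y_2 = -Pa(L-x)(2Lx-a²-x²)/(6LEI)  [x>a] = -17·3·(6-(9/2))·(2·6·(9/2)-3²-(9/2)²)/(6·6·2000) = -1683/64000 m
Load 3 — applied couple M₀=17 kN·m at a=3/2 m (b=L-a=9/2):
  y_3 = (M₀x³/(6L)-M₀(x-a)²/2+C₁x)/EI  [x>a] with C₁=M₀(3b²-L²)/(6L)=187/16 = (17·(9/2)³/(6·6)-17·((9/2)-(3/2))²/2+(187/16)·(9/2))/2000 = 153/16000 m
Superposition: y = Σ y_i = -81/6400 m ≈ -0.012656 m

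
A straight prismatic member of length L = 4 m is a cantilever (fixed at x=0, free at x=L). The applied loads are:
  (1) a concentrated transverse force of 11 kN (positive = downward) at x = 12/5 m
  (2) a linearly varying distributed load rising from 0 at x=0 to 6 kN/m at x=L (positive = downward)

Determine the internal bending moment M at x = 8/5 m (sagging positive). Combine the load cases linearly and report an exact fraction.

M(8/5) = -2828/125 kN·m

Load 1 — point force P=11 kN at a=12/5 m (b=L-a=8/5):
  M_1 = -P(a-x)  [x≤a] = -11·((12/5)-(8/5)) = -44/5 kN·m
Load 2 — triangular load w₀=6 kN/m (0→w₀ over full span):
  M_2 = w₀Lx/2 - w₀L²/3 - w₀x³/(6L) = 6·4·(8/5)/2 - 6·4²/3 - 6·(8/5)³/(6·4) = -1728/125 kN·m
Superposition: M = Σ M_i = -2828/125 kN·m ≈ -22.624000 kN·m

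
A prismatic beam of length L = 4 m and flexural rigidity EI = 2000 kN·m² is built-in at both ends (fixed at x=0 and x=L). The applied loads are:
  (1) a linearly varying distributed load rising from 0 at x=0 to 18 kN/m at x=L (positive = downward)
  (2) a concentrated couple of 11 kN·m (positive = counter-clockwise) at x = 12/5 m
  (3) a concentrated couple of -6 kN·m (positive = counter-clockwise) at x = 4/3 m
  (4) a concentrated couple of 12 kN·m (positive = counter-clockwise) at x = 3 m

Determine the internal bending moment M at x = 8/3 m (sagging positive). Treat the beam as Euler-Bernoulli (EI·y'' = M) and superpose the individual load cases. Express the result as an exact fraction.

M(8/3) = 6241/900 kN·m

Load 1 — triangular load w₀=18 kN/m (0→w₀ over full span):
  M_1 = 3w₀Lx/20 - w₀L²/30 - w₀x³/(6L) = 3·18·4·(8/3)/20 - 18·4²/30 - 18·(8/3)³/(6·4) = 224/45 kN·m
Load 2 — applied couple M₀=11 kN·m at a=12/5 m (b=L-a=8/5):
  M_2 = R_Ax - M_A - M₀  [x>a] with R_A=99/25, M_A=88/25 = (99/25)·(8/3) - (88/25) - 11 = -99/25 kN·m
Load 3 — applied couple M₀=-6 kN·m at a=4/3 m (b=L-a=8/3):
  M_3 = R_Ax - M_A - M₀  [x>a] with R_A=-2, M_A=0 = (-2)·(8/3) - 0 - (-6) = 2/3 kN·m
Load 4 — applied couple M₀=12 kN·m at a=3 m (b=L-a=1):
  M_4 = R_Ax - M_A  [x≤a] with R_A=27/8, M_A=15/4 = (27/8)·(8/3) - (15/4) = 21/4 kN·m
Superposition: M = Σ M_i = 6241/900 kN·m ≈ 6.934444 kN·m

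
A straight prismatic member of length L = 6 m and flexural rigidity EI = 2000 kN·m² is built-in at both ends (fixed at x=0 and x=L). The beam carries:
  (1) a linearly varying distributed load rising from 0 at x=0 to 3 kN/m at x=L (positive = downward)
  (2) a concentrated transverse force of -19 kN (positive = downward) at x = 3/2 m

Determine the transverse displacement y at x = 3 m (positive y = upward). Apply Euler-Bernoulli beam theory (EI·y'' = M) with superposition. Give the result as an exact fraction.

Load 1 — triangular load w₀=3 kN/m (0→w₀ over full span):
  y_1 = -w₀x²(L-x)²(x+2L)/(120LEI) = -3·3²·(6-3)²·(3+2·6)/(120·6·2000) = -81/32000 m
Load 2 — point force P=-19 kN at a=3/2 m (b=L-a=9/2):
  y_2 = -Pa²(L-x)²(3bL-(3b+a)(L-x))/(6L³EI)  [x>a] = -(-19)·(3/2)²·(6-3)²·(3·(9/2)·6-(3·(9/2)+(3/2))·(6-3))/(6·6³·2000) = 171/32000 m
Superposition: y = Σ y_i = 9/3200 m ≈ 0.002812 m

y(3) = 9/3200 m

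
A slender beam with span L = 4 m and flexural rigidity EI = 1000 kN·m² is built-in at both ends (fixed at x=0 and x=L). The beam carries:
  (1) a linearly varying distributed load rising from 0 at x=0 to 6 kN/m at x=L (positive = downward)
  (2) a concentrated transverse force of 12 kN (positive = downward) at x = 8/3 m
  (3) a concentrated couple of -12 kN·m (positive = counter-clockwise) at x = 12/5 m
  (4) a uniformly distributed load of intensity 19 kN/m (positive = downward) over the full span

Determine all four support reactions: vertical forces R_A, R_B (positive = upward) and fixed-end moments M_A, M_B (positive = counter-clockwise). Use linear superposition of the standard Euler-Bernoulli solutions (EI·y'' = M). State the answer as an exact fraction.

Load 1 — triangular load w₀=6 kN/m (0→w₀ over full span):
  R_A = 3w₀L/20 = 3·6·4/20 = 18/5 kN
  M_A = w₀L²/30 = 6·4²/30 = 16/5 kN·m
  R_B = 7w₀L/20 = 7·6·4/20 = 42/5 kN
  M_B = -w₀L²/20 = -6·4²/20 = -24/5 kN·m
Load 2 — point force P=12 kN at a=8/3 m (b=L-a=4/3):
  R_A = Pb²(3a+b)/L³ = 12·(4/3)²·(3·(8/3)+(4/3))/4³ = 28/9 kN
  M_A = Pab²/L² = 12·(8/3)·(4/3)²/4² = 32/9 kN·m
  R_B = Pa²(a+3b)/L³ = 12·(8/3)²·((8/3)+3·(4/3))/4³ = 80/9 kN
  M_B = -Pa²b/L² = -12·(8/3)²·(4/3)/4² = -64/9 kN·m
Load 3 — applied couple M₀=-12 kN·m at a=12/5 m (b=L-a=8/5):
  R_A = 6M₀ab/L³ = 6·(-12)·(12/5)·(8/5)/4³ = -108/25 kN
  M_A = M₀b(2a-b)/L² = (-12)·(8/5)·(2·(12/5)-(8/5))/4² = -96/25 kN·m
  R_B = -6M₀ab/L³ = -6·(-12)·(12/5)·(8/5)/4³ = 108/25 kN
  M_B = M₀a(2b-a)/L² = (-12)·(12/5)·(2·(8/5)-(12/5))/4² = -36/25 kN·m
Load 4 — uniform load w=19 kN/m over full span:
  R_A = wL/2 = 19·4/2 = 38 kN
  M_A = wL²/12 = 19·4²/12 = 76/3 kN·m
  R_B = wL/2 = 19·4/2 = 38 kN
  M_B = -wL²/12 = -19·4²/12 = -76/3 kN·m
Superposition: R_A = 9088/225 kN, M_A = 6356/225 kN·m, R_B = 13412/225 kN, M_B = -8704/225 kN·m

R_A = 9088/225 kN, M_A = 6356/225 kN·m, R_B = 13412/225 kN, M_B = -8704/225 kN·m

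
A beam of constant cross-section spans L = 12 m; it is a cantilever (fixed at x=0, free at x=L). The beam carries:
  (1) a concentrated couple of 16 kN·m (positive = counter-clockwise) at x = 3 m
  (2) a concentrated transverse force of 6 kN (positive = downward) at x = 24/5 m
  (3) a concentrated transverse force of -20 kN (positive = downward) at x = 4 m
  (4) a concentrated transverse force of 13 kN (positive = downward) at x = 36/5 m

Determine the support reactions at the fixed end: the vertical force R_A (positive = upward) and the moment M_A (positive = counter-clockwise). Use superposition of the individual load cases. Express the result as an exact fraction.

Load 1 — applied couple M₀=16 kN·m at a=3 m (b=L-a=9):
  R_A = 0 kN
  M_A = -M₀ = -16 kN·m
Load 2 — point force P=6 kN at a=24/5 m (b=L-a=36/5):
  R_A = P = 6 kN
  M_A = Pa = 6·(24/5) = 144/5 kN·m
Load 3 — point force P=-20 kN at a=4 m (b=L-a=8):
  R_A = P = (-20) = -20 kN
  M_A = Pa = (-20)·4 = -80 kN·m
Load 4 — point force P=13 kN at a=36/5 m (b=L-a=24/5):
  R_A = P = 13 kN
  M_A = Pa = 13·(36/5) = 468/5 kN·m
Superposition: R_A = -1 kN, M_A = 132/5 kN·m

R_A = -1 kN, M_A = 132/5 kN·m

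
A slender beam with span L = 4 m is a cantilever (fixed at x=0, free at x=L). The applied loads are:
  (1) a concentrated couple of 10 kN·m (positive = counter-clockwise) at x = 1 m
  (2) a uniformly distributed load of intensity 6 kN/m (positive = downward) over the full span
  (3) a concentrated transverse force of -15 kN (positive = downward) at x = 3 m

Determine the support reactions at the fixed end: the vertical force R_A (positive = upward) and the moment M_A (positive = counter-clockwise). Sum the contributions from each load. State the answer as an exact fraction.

Load 1 — applied couple M₀=10 kN·m at a=1 m (b=L-a=3):
  R_A = 0 kN
  M_A = -M₀ = -10 kN·m
Load 2 — uniform load w=6 kN/m over full span:
  R_A = wL = 6·4 = 24 kN
  M_A = wL²/2 = 6·4²/2 = 48 kN·m
Load 3 — point force P=-15 kN at a=3 m (b=L-a=1):
  R_A = P = (-15) = -15 kN
  M_A = Pa = (-15)·3 = -45 kN·m
Superposition: R_A = 9 kN, M_A = -7 kN·m

R_A = 9 kN, M_A = -7 kN·m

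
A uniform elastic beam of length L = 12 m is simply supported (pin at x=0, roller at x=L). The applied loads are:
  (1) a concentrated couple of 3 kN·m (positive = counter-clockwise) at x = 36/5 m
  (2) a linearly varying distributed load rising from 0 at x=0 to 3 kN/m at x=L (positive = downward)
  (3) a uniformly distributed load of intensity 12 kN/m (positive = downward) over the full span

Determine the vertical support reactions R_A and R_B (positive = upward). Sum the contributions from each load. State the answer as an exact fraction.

R_A = 313/4 kN, R_B = 335/4 kN

Load 1 — applied couple M₀=3 kN·m at a=36/5 m (b=L-a=24/5):
  R_A = M₀/L = 3/12 = 1/4 kN
  R_B = -M₀/L = -3/12 = -1/4 kN
Load 2 — triangular load w₀=3 kN/m (0→w₀ over full span):
  R_A = w₀L/6 = 3·12/6 = 6 kN
  R_B = w₀L/3 = 3·12/3 = 12 kN
Load 3 — uniform load w=12 kN/m over full span:
  R_A = wL/2 = 12·12/2 = 72 kN
  R_B = wL/2 = 12·12/2 = 72 kN
Superposition: R_A = 313/4 kN, R_B = 335/4 kN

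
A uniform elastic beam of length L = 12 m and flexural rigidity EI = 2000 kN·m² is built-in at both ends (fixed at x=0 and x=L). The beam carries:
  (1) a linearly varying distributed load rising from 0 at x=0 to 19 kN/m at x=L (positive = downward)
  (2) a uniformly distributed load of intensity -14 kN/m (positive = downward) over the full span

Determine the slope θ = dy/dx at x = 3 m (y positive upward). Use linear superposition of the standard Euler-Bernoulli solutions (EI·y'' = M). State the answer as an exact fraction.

θ(3) = 10233/320000 rad

Load 1 — triangular load w₀=19 kN/m (0→w₀ over full span):
  θ_1 = -w₀(2x(L-x)(L-2x)(x+2L)+x²(L-x)²)/(120LEI) = -19·(2·3·(12-3)·(12-2·3)·(3+2·12)+3²·(12-3)²)/(120·12·2000) = -20007/320000 rad
Load 2 — uniform load w=-14 kN/m over full span:
  θ_2 = -wx(L-x)(L-2x)/(12EI) = -(-14)·3·(12-3)·(12-2·3)/(12·2000) = 189/2000 rad
Superposition: θ = Σ θ_i = 10233/320000 rad ≈ 0.031978 rad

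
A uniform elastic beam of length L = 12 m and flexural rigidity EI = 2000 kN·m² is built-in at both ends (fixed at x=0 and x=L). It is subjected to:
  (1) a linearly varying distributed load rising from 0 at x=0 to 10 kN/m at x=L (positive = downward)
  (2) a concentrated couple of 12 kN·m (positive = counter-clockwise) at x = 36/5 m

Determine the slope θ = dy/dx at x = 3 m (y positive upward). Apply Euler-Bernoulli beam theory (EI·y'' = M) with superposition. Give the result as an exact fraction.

Load 1 — triangular load w₀=10 kN/m (0→w₀ over full span):
  θ_1 = -w₀(2x(L-x)(L-2x)(x+2L)+x²(L-x)²)/(120LEI) = -10·(2·3·(12-3)·(12-2·3)·(3+2·12)+3²·(12-3)²)/(120·12·2000) = -1053/32000 rad
Load 2 — applied couple M₀=12 kN·m at a=36/5 m (b=L-a=24/5):
  θ_2 = (R_Ax²/2 - M_Ax)/EI  [x≤a] with R_A=36/25, M_A=96/25 = ((36/25)·3²/2 - (96/25)·3)/2000 = -63/25000 rad
Superposition: θ = Σ θ_i = -28341/800000 rad ≈ -0.035426 rad

θ(3) = -28341/800000 rad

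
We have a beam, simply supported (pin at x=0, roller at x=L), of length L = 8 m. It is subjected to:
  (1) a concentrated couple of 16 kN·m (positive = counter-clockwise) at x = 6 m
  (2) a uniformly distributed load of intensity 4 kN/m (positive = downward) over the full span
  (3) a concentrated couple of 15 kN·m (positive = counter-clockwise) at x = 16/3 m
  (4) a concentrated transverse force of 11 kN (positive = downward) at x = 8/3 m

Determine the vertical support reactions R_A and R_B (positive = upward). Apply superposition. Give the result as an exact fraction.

Load 1 — applied couple M₀=16 kN·m at a=6 m (b=L-a=2):
  R_A = M₀/L = 16/8 = 2 kN
  R_B = -M₀/L = -16/8 = -2 kN
Load 2 — uniform load w=4 kN/m over full span:
  R_A = wL/2 = 4·8/2 = 16 kN
  R_B = wL/2 = 4·8/2 = 16 kN
Load 3 — applied couple M₀=15 kN·m at a=16/3 m (b=L-a=8/3):
  R_A = M₀/L = 15/8 kN
  R_B = -M₀/L = -15/8 kN
Load 4 — point force P=11 kN at a=8/3 m (b=L-a=16/3):
  R_A = Pb/L = 11·(16/3)/8 = 22/3 kN
  R_B = Pa/L = 11·(8/3)/8 = 11/3 kN
Superposition: R_A = 653/24 kN, R_B = 379/24 kN

R_A = 653/24 kN, R_B = 379/24 kN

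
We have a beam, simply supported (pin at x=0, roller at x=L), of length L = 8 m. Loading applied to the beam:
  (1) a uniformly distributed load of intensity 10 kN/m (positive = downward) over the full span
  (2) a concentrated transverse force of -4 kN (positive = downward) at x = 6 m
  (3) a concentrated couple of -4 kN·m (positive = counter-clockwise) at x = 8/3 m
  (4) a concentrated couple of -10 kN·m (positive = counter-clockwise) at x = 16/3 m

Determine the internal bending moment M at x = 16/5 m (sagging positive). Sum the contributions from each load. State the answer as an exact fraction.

M(16/5) = 72 kN·m

Load 1 — uniform load w=10 kN/m over full span:
  M_1 = wx(L-x)/2 = 10·(16/5)·(8-(16/5))/2 = 384/5 kN·m
Load 2 — point force P=-4 kN at a=6 m (b=L-a=2):
  M_2 = Pbx/L  [x≤a] = (-4)·2·(16/5)/8 = -16/5 kN·m
Load 3 — applied couple M₀=-4 kN·m at a=8/3 m (b=L-a=16/3):
  M_3 = M₀x/L - M₀  [x>a] = (-4)·(16/5)/8 - (-4) = 12/5 kN·m
Load 4 — applied couple M₀=-10 kN·m at a=16/3 m (b=L-a=8/3):
  M_4 = M₀x/L  [x≤a] = (-10)·(16/5)/8 = -4 kN·m
Superposition: M = Σ M_i = 72 kN·m ≈ 72.000000 kN·m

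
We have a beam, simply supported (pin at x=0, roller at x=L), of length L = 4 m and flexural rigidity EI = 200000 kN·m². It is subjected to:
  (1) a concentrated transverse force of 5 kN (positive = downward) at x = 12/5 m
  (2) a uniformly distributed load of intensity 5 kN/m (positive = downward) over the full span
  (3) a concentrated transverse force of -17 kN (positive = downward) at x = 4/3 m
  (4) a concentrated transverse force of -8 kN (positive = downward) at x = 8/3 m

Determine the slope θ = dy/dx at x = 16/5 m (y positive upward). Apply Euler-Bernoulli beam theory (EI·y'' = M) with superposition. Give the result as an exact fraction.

θ(16/5) = -29/1875000 rad

Load 1 — point force P=5 kN at a=12/5 m (b=L-a=8/5):
  θ_1 = -Pa(2L²-6Lx+3x²+a²)/(6LEI)  [x>a] = -5·(12/5)·(2·4²-6·4·(16/5)+3·(16/5)²+(12/5)²)/(6·4·200000) = 13/625000 rad
Load 2 — uniform load w=5 kN/m over full span:
  θ_2 = -w(L³-6Lx²+4x³)/(24EI) = -5·(4³-6·4·(16/5)²+4·(16/5)³)/(24·200000) = 33/625000 rad
Load 3 — point force P=-17 kN at a=4/3 m (b=L-a=8/3):
  θ_3 = -Pa(2L²-6Lx+3x²+a²)/(6LEI)  [x>a] = -(-17)·(4/3)·(2·4²-6·4·(16/5)+3·(16/5)²+(4/3)²)/(6·4·200000) = -2941/50625000 rad
Load 4 — point force P=-8 kN at a=8/3 m (b=L-a=4/3):
  θ_4 = -Pa(2L²-6Lx+3x²+a²)/(6LEI)  [x>a] = -(-8)·(8/3)·(2·4²-6·4·(16/5)+3·(16/5)²+(8/3)²)/(6·4·200000) = -196/6328125 rad
Superposition: θ = Σ θ_i = -29/1875000 rad ≈ -0.000015 rad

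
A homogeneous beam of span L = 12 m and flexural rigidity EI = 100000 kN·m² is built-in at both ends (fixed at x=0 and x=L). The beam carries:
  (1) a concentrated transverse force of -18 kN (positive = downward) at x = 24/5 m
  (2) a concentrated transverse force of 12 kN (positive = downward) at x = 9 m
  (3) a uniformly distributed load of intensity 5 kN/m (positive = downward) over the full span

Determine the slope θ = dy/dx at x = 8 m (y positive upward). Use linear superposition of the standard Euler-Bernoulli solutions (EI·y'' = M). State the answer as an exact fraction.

Load 1 — point force P=-18 kN at a=24/5 m (b=L-a=36/5):
  θ_1 = Pa²(L-x)(2bL-(3b+a)(L-x))/(2L³EI)  [x>a] = (-18)·(24/5)²·(12-8)·(2·(36/5)·12-(3·(36/5)+(24/5))·(12-8))/(2·12³·100000) = -126/390625 rad
Load 2 — point force P=12 kN at a=9 m (b=L-a=3):
  θ_2 = -Pb²x(2aL-(3a+b)x)/(2L³EI)  [x≤a] = -12·3²·8·(2·9·12-(3·9+3)·8)/(2·12³·100000) = 3/50000 rad
Load 3 — uniform load w=5 kN/m over full span:
  θ_3 = -wx(L-x)(L-2x)/(12EI) = -5·8·(12-8)·(12-2·8)/(12·100000) = 1/1875 rad
Superposition: θ = Σ θ_i = 5077/18750000 rad ≈ 0.000271 rad

θ(8) = 5077/18750000 rad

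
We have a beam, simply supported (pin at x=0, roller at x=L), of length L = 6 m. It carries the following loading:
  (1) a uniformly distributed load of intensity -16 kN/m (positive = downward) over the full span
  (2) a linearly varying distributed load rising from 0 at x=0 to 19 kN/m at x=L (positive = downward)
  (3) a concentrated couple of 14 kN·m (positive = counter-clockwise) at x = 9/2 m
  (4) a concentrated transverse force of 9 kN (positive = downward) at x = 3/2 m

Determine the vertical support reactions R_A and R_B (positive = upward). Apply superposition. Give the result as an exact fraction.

Load 1 — uniform load w=-16 kN/m over full span:
  R_A = wL/2 = (-16)·6/2 = -48 kN
  R_B = wL/2 = (-16)·6/2 = -48 kN
Load 2 — triangular load w₀=19 kN/m (0→w₀ over full span):
  R_A = w₀L/6 = 19·6/6 = 19 kN
  R_B = w₀L/3 = 19·6/3 = 38 kN
Load 3 — applied couple M₀=14 kN·m at a=9/2 m (b=L-a=3/2):
  R_A = M₀/L = 14/6 = 7/3 kN
  R_B = -M₀/L = -14/6 = -7/3 kN
Load 4 — point force P=9 kN at a=3/2 m (b=L-a=9/2):
  R_A = Pb/L = 9·(9/2)/6 = 27/4 kN
  R_B = Pa/L = 9·(3/2)/6 = 9/4 kN
Superposition: R_A = -239/12 kN, R_B = -121/12 kN

R_A = -239/12 kN, R_B = -121/12 kN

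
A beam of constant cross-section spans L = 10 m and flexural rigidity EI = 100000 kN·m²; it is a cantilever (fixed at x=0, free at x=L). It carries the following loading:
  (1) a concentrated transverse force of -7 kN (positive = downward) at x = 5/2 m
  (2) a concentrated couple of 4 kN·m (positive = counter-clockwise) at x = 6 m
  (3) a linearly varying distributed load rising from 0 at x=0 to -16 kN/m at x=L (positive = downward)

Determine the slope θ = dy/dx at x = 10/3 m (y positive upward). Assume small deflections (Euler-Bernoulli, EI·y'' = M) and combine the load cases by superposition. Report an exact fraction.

Load 1 — point force P=-7 kN at a=5/2 m (b=L-a=15/2):
  θ_1 = -Pa²/(2EI)  [x>a] = -(-7)·(5/2)²/(2·100000) = 7/32000 rad
Load 2 — applied couple M₀=4 kN·m at a=6 m (b=L-a=4):
  θ_2 = M₀x/EI  [x≤a] = 4·(10/3)/100000 = 1/7500 rad
Load 3 — triangular load w₀=-16 kN/m (0→w₀ over full span):
  θ_3 = (w₀Lx²/4-w₀L²x/3-w₀x⁴/(24L))/EI = ((-16)·10·(10/3)²/4-(-16)·10²·(10/3)/3-(-16)·(10/3)⁴/(24·10))/100000 = 163/12150 rad
Superposition: θ = Σ θ_i = 535289/38880000 rad ≈ 0.013768 rad

θ(10/3) = 535289/38880000 rad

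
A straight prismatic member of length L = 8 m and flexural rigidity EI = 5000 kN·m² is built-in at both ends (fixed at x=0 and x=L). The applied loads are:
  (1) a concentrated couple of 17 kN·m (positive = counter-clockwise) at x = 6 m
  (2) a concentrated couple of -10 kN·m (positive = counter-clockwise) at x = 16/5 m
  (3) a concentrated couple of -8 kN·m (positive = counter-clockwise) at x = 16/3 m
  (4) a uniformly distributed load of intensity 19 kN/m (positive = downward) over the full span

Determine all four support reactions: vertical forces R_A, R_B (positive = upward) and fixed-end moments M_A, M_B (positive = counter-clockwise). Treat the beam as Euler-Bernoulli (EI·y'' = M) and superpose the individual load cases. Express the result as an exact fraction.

Load 1 — applied couple M₀=17 kN·m at a=6 m (b=L-a=2):
  R_A = 6M₀ab/L³ = 6·17·6·2/8³ = 153/64 kN
  M_A = M₀b(2a-b)/L² = 17·2·(2·6-2)/8² = 85/16 kN·m
  R_B = -6M₀ab/L³ = -6·17·6·2/8³ = -153/64 kN
  M_B = M₀a(2b-a)/L² = 17·6·(2·2-6)/8² = -51/16 kN·m
Load 2 — applied couple M₀=-10 kN·m at a=16/5 m (b=L-a=24/5):
  R_A = 6M₀ab/L³ = 6·(-10)·(16/5)·(24/5)/8³ = -9/5 kN
  M_A = M₀b(2a-b)/L² = (-10)·(24/5)·(2·(16/5)-(24/5))/8² = -6/5 kN·m
  R_B = -6M₀ab/L³ = -6·(-10)·(16/5)·(24/5)/8³ = 9/5 kN
  M_B = M₀a(2b-a)/L² = (-10)·(16/5)·(2·(24/5)-(16/5))/8² = -16/5 kN·m
Load 3 — applied couple M₀=-8 kN·m at a=16/3 m (b=L-a=8/3):
  R_A = 6M₀ab/L³ = 6·(-8)·(16/3)·(8/3)/8³ = -4/3 kN
  M_A = M₀b(2a-b)/L² = (-8)·(8/3)·(2·(16/3)-(8/3))/8² = -8/3 kN·m
  R_B = -6M₀ab/L³ = -6·(-8)·(16/3)·(8/3)/8³ = 4/3 kN
  M_B = M₀a(2b-a)/L² = (-8)·(16/3)·(2·(8/3)-(16/3))/8² = 0 kN·m
Load 4 — uniform load w=19 kN/m over full span:
  R_A = wL/2 = 19·8/2 = 76 kN
  M_A = wL²/12 = 19·8²/12 = 304/3 kN·m
  R_B = wL/2 = 19·8/2 = 76 kN
  M_B = -wL²/12 = -19·8²/12 = -304/3 kN·m
Superposition: R_A = 72247/960 kN, M_A = 24667/240 kN·m, R_B = 73673/960 kN, M_B = -25853/240 kN·m

R_A = 72247/960 kN, M_A = 24667/240 kN·m, R_B = 73673/960 kN, M_B = -25853/240 kN·m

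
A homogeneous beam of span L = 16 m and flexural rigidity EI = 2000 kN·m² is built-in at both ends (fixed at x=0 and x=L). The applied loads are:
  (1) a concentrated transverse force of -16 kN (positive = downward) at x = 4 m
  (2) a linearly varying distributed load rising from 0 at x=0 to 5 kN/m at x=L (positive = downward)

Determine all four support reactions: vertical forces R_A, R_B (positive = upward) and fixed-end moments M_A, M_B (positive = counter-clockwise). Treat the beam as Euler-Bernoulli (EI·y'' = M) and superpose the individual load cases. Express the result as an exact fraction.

Load 1 — point force P=-16 kN at a=4 m (b=L-a=12):
  R_A = Pb²(3a+b)/L³ = (-16)·12²·(3·4+12)/16³ = -27/2 kN
  M_A = Pab²/L² = (-16)·4·12²/16² = -36 kN·m
  R_B = Pa²(a+3b)/L³ = (-16)·4²·(4+3·12)/16³ = -5/2 kN
  M_B = -Pa²b/L² = -(-16)·4²·12/16² = 12 kN·m
Load 2 — triangular load w₀=5 kN/m (0→w₀ over full span):
  R_A = 3w₀L/20 = 3·5·16/20 = 12 kN
  M_A = w₀L²/30 = 5·16²/30 = 128/3 kN·m
  R_B = 7w₀L/20 = 7·5·16/20 = 28 kN
  M_B = -w₀L²/20 = -5·16²/20 = -64 kN·m
Superposition: R_A = -3/2 kN, M_A = 20/3 kN·m, R_B = 51/2 kN, M_B = -52 kN·m

R_A = -3/2 kN, M_A = 20/3 kN·m, R_B = 51/2 kN, M_B = -52 kN·m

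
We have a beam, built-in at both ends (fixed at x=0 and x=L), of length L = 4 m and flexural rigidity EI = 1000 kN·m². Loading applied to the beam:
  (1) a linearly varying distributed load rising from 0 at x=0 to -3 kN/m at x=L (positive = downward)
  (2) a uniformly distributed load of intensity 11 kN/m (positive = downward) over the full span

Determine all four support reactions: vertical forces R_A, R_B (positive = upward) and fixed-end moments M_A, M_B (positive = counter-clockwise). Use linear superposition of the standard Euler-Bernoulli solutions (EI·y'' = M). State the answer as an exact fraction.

R_A = 101/5 kN, M_A = 196/15 kN·m, R_B = 89/5 kN, M_B = -184/15 kN·m

Load 1 — triangular load w₀=-3 kN/m (0→w₀ over full span):
  R_A = 3w₀L/20 = 3·(-3)·4/20 = -9/5 kN
  M_A = w₀L²/30 = (-3)·4²/30 = -8/5 kN·m
  R_B = 7w₀L/20 = 7·(-3)·4/20 = -21/5 kN
  M_B = -w₀L²/20 = -(-3)·4²/20 = 12/5 kN·m
Load 2 — uniform load w=11 kN/m over full span:
  R_A = wL/2 = 11·4/2 = 22 kN
  M_A = wL²/12 = 11·4²/12 = 44/3 kN·m
  R_B = wL/2 = 11·4/2 = 22 kN
  M_B = -wL²/12 = -11·4²/12 = -44/3 kN·m
Superposition: R_A = 101/5 kN, M_A = 196/15 kN·m, R_B = 89/5 kN, M_B = -184/15 kN·m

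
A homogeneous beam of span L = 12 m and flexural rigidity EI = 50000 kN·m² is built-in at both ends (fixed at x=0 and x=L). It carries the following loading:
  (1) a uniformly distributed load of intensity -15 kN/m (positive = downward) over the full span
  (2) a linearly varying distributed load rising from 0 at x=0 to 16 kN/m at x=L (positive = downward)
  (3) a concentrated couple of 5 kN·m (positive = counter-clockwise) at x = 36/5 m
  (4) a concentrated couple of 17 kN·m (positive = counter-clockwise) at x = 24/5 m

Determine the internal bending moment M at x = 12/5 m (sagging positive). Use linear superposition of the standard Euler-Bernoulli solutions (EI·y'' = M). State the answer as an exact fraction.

Load 1 — uniform load w=-15 kN/m over full span:
  M_1 = wLx/2 - wL²/12 - wx²/2 = (-15)·12·(12/5)/2 - (-15)·12²/12 - (-15)·(12/5)²/2 = 36/5 kN·m
Load 2 — triangular load w₀=16 kN/m (0→w₀ over full span):
  M_2 = 3w₀Lx/20 - w₀L²/30 - w₀x³/(6L) = 3·16·12·(12/5)/20 - 16·12²/30 - 16·(12/5)³/(6·12) = -1344/125 kN·m
Load 3 — applied couple M₀=5 kN·m at a=36/5 m (b=L-a=24/5):
  M_3 = R_Ax - M_A  [x≤a] with R_A=3/5, M_A=8/5 = (3/5)·(12/5) - (8/5) = -4/25 kN·m
Load 4 — applied couple M₀=17 kN·m at a=24/5 m (b=L-a=36/5):
  M_4 = R_Ax - M_A  [x≤a] with R_A=51/25, M_A=51/25 = (51/25)·(12/5) - (51/25) = 357/125 kN·m
Superposition: M = Σ M_i = -107/125 kN·m ≈ -0.856000 kN·m

M(12/5) = -107/125 kN·m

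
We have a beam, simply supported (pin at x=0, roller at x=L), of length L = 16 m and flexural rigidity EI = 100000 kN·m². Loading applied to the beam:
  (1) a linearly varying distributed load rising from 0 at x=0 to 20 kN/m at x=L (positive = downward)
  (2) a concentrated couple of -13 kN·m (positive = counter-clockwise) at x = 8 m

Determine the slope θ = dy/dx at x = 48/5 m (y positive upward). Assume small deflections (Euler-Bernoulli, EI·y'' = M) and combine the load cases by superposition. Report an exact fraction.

θ(48/5) = 233083/56250000 rad

Load 1 — triangular load w₀=20 kN/m (0→w₀ over full span):
  θ_1 = -w₀(7L⁴-30L²x²+15x⁴)/(360LEI) = -20·(7·16⁴-30·16²·(48/5)²+15·(48/5)⁴)/(360·16·100000) = 14848/3515625 rad
Load 2 — applied couple M₀=-13 kN·m at a=8 m (b=L-a=8):
  θ_2 = (M₀x²/(2L)-M₀(x-a)+C₁)/EI  [x>a] with C₁=M₀(3b²-L²)/(6L)=26/3 = ((-13)·(48/5)²/(2·16)-(-13)·((48/5)-8)+(26/3))/100000 = -299/3750000 rad
Superposition: θ = Σ θ_i = 233083/56250000 rad ≈ 0.004144 rad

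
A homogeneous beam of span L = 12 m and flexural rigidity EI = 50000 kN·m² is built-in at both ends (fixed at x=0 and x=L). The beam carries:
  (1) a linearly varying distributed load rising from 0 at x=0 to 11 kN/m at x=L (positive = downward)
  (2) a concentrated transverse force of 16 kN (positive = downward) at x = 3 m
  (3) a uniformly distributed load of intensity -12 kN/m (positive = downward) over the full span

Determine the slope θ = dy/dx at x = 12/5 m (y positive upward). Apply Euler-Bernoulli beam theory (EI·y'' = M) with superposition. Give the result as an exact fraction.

θ(12/5) = 5391/3906250 rad

Load 1 — triangular load w₀=11 kN/m (0→w₀ over full span):
  θ_1 = -w₀(2x(L-x)(L-2x)(x+2L)+x²(L-x)²)/(120LEI) = -11·(2·(12/5)·(12-(12/5))·(12-2·(12/5))·((12/5)+2·12)+(12/5)²·(12-(12/5))²)/(120·12·50000) = -2772/1953125 rad
Load 2 — point force P=16 kN at a=3 m (b=L-a=9):
  θ_2 = -Pb²x(2aL-(3a+b)x)/(2L³EI)  [x≤a] = -16·9²·(12/5)·(2·3·12-(3·3+9)·(12/5))/(2·12³·50000) = -81/156250 rad
Load 3 — uniform load w=-12 kN/m over full span:
  θ_3 = -wx(L-x)(L-2x)/(12EI) = -(-12)·(12/5)·(12-(12/5))·(12-2·(12/5))/(12·50000) = 1296/390625 rad
Superposition: θ = Σ θ_i = 5391/3906250 rad ≈ 0.001380 rad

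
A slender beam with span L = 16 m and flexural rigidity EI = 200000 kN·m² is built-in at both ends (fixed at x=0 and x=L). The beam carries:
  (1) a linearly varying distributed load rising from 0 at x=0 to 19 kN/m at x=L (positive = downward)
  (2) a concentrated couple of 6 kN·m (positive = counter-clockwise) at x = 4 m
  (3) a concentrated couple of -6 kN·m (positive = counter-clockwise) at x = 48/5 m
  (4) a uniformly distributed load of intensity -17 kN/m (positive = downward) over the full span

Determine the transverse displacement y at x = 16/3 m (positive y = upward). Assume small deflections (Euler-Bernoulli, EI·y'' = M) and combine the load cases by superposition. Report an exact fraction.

y(16/3) = 322283/56953125 m

Load 1 — triangular load w₀=19 kN/m (0→w₀ over full span):
  y_1 = -w₀x²(L-x)²(x+2L)/(120LEI) = -19·(16/3)²·(16-(16/3))²·((16/3)+2·16)/(120·16·200000) = -68096/11390625 m
Load 2 — applied couple M₀=6 kN·m at a=4 m (b=L-a=12):
  y_2 = (R_Ax³/6 - M_Ax²/2 - M₀(x-a)²/2)/EI  [x>a] with R_A=27/64, M_A=-9/8 = ((27/64)·(16/3)³/6 - (-9/8)·(16/3)²/2 - 6·((16/3)-4)²/2)/200000 = 1/9375 m
Load 3 — applied couple M₀=-6 kN·m at a=48/5 m (b=L-a=32/5):
  y_3 = (R_Ax³/6 - M_Ax²/2)/EI  [x≤a] with R_A=-27/50, M_A=-48/25 = ((-27/50)·(16/3)³/6 - (-48/25)·(16/3)²/2)/200000 = 16/234375 m
Load 4 — uniform load w=-17 kN/m over full span:
  y_4 = -wx²(L-x)²/(24EI) = -(-17)·(16/3)²·(16-(16/3))²/(24·200000) = 8704/759375 m
Superposition: y = Σ y_i = 322283/56953125 m ≈ 0.005659 m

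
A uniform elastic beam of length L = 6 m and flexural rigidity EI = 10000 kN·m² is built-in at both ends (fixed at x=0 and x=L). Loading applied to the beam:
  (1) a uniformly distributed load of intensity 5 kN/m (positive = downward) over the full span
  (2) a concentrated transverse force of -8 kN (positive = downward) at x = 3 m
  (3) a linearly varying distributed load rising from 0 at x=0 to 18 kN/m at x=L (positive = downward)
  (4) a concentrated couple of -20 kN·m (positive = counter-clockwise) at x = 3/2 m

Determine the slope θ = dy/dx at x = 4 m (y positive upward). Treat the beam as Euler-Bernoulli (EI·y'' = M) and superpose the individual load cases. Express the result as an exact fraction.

θ(4) = 283/150000 rad

Load 1 — uniform load w=5 kN/m over full span:
  θ_1 = -wx(L-x)(L-2x)/(12EI) = -5·4·(6-4)·(6-2·4)/(12·10000) = 1/1500 rad
Load 2 — point force P=-8 kN at a=3 m (b=L-a=3):
  θ_2 = Pa²(L-x)(2bL-(3b+a)(L-x))/(2L³EI)  [x>a] = (-8)·3²·(6-4)·(2·3·6-(3·3+3)·(6-4))/(2·6³·10000) = -1/2500 rad
Load 3 — triangular load w₀=18 kN/m (0→w₀ over full span):
  θ_3 = -w₀(2x(L-x)(L-2x)(x+2L)+x²(L-x)²)/(120LEI) = -18·(2·4·(6-4)·(6-2·4)·(4+2·6)+4²·(6-4)²)/(120·6·10000) = 7/6250 rad
Load 4 — applied couple M₀=-20 kN·m at a=3/2 m (b=L-a=9/2):
  θ_4 = (R_Ax²/2 - M_Ax - M₀(x-a))/EI  [x>a] with R_A=-15/4, M_A=15/4 = ((-15/4)·4²/2 - (15/4)·4 - (-20)·(4-(3/2)))/10000 = 1/2000 rad
Superposition: θ = Σ θ_i = 283/150000 rad ≈ 0.001887 rad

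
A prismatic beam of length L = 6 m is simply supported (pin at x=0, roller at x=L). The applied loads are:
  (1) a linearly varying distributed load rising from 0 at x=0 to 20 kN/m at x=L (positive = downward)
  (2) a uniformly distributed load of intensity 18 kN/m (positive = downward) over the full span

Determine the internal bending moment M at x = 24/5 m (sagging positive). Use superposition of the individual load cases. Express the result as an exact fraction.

Load 1 — triangular load w₀=20 kN/m (0→w₀ over full span):
  M_1 = w₀Lx/6 - w₀x³/(6L) = 20·6·(24/5)/6 - 20·(24/5)³/(6·6) = 864/25 kN·m
Load 2 — uniform load w=18 kN/m over full span:
  M_2 = wx(L-x)/2 = 18·(24/5)·(6-(24/5))/2 = 1296/25 kN·m
Superposition: M = Σ M_i = 432/5 kN·m ≈ 86.400000 kN·m

M(24/5) = 432/5 kN·m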